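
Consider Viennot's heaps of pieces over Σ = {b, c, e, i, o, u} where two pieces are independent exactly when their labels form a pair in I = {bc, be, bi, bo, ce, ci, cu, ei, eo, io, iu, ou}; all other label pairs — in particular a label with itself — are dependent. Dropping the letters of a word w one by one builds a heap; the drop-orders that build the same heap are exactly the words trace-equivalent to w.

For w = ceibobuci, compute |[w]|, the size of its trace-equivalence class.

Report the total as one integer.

3780

piece 0:c — minimal
piece 1:e — minimal
piece 2:i — minimal
piece 3:b — minimal
piece 4:o rests on {0:c}
piece 5:b rests on {3:b}
piece 6:u rests on {1:e, 5:b}
piece 7:c rests on {4:o}
piece 8:i rests on {2:i}
minimal pieces: {0:c, 1:e, 2:i, 3:b}
ways to finish when only these pieces remain (= sum over removing one remaining piece with nothing left below it):
  1 left: {6}→1  {7}→1  {8}→1
  2 left: {1,6}→1  {2,8}→1  {4,7}→1  {5,6}→1  {6,7}→2  {6,8}→2  {7,8}→2
  3 left: {0,4,7}→1  {1,5,6}→2  {1,6,7}→3  {1,6,8}→3  {2,6,8}→3  {2,7,8}→3  {3,5,6}→1  {4,6,7}→3  {4,7,8}→3  {5,6,7}→3  {5,6,8}→3  {6,7,8}→6
  4 left: {0,4,6,7}→4  {0,4,7,8}→4  {1,2,6,8}→6  {1,3,5,6}→3  {1,4,6,7}→6  {1,5,6,7}→8  {1,5,6,8}→8  {1,6,7,8}→12  {2,4,7,8}→6  {2,5,6,8}→6  {2,6,7,8}→12  {3,5,6,7}→4  {3,5,6,8}→4  {4,5,6,7}→6  {4,6,7,8}→12  {5,6,7,8}→12
  5 left: {0,1,4,6,7}→10  {0,2,4,7,8}→10  {0,4,5,6,7}→10  {0,4,6,7,8}→20  {1,2,5,6,8}→20  {1,2,6,7,8}→30  {1,3,5,6,7}→15  {1,3,5,6,8}→15  {1,4,5,6,7}→20  {1,4,6,7,8}→30  {1,5,6,7,8}→40  {2,3,5,6,8}→10  {2,4,6,7,8}→30  {2,5,6,7,8}→30  {3,4,5,6,7}→10  {3,5,6,7,8}→20  {4,5,6,7,8}→30
  6 left: {0,1,4,5,6,7}→40  {0,1,4,6,7,8}→60  {0,2,4,6,7,8}→60  {0,3,4,5,6,7}→20  {0,4,5,6,7,8}→60  {1,2,3,5,6,8}→45  {1,2,4,6,7,8}→90  {1,2,5,6,7,8}→120  {1,3,4,5,6,7}→45  {1,3,5,6,7,8}→90  {1,4,5,6,7,8}→120  {2,3,5,6,7,8}→60  {2,4,5,6,7,8}→90  {3,4,5,6,7,8}→60
  7 left: {0,1,2,4,6,7,8}→210  {0,1,3,4,5,6,7}→105  {0,1,4,5,6,7,8}→280  {0,2,4,5,6,7,8}→210  {0,3,4,5,6,7,8}→140  {1,2,3,5,6,7,8}→315  {1,2,4,5,6,7,8}→420  {1,3,4,5,6,7,8}→315  {2,3,4,5,6,7,8}→210
  placing 0:c first → 1260 extensions
  placing 1:e first → 560 extensions
  placing 2:i first → 840 extensions
  placing 3:b first → 1120 extensions
total linear extensions = 3780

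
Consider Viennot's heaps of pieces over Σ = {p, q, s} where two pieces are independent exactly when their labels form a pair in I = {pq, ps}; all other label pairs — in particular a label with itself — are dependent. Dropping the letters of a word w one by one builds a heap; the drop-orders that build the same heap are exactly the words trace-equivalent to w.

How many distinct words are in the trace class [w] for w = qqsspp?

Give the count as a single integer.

15

piece 0:q — minimal
piece 1:q rests on {0:q}
piece 2:s rests on {1:q}
piece 3:s rests on {2:s}
piece 4:p — minimal
piece 5:p rests on {4:p}
minimal pieces: {0:q, 4:p}
ways to finish when only these pieces remain (= sum over removing one remaining piece with nothing left below it):
  1 left: {3}→1  {5}→1
  2 left: {2,3}→1  {3,5}→2  {4,5}→1
  3 left: {1,2,3}→1  {2,3,5}→3  {3,4,5}→3
  4 left: {0,1,2,3}→1  {1,2,3,5}→4  {2,3,4,5}→6
  placing 0:q first → 10 extensions
  placing 4:p first → 5 extensions
total linear extensions = 15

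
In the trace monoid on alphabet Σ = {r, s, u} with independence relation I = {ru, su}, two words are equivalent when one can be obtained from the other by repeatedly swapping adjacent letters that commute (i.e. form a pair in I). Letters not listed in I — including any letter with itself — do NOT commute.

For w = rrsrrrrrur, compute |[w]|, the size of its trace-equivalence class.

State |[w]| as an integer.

10

drop 0:r onto floor
drop 1:r onto {0:r}
drop 2:s onto {1:r}
drop 3:r onto {2:s}
drop 4:r onto {3:r}
drop 5:r onto {4:r}
drop 6:r onto {5:r}
drop 7:r onto {6:r}
drop 8:u onto floor
drop 9:r onto {7:r}
ground layer = {0:r, 8:u}
drop-orders for the pieces not yet dropped (sum over which currently-grounded one goes next):
  1 to go: {8} 1  {9} 1
  2 to go: {7,9} 1  {8,9} 2
  3 to go: {6,7,9} 1  {7,8,9} 3
  4 to go: {5,6,7,9} 1  {6,7,8,9} 4
  5 to go: {4,5,6,7,9} 1  {5,6,7,8,9} 5
  6 to go: {3,4,5,6,7,9} 1  {4,5,6,7,8,9} 6
  7 to go: {2,3,4,5,6,7,9} 1  {3,4,5,6,7,8,9} 7
  8 to go: {1,2,3,4,5,6,7,9} 1  {2,3,4,5,6,7,8,9} 8
  if 0:r drops first: 9 orders
  if 8:u drops first: 1 orders
heap linearizations: 10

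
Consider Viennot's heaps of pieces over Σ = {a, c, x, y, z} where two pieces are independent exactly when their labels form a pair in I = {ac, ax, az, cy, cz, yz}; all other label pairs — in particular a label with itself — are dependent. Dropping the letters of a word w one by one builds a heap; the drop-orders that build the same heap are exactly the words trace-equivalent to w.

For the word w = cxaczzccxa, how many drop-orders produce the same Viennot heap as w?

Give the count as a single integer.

450

drop 0:c onto floor
drop 1:x onto {0:c}
drop 2:a onto floor
drop 3:c onto {1:x}
drop 4:z onto {1:x}
drop 5:z onto {4:z}
drop 6:c onto {3:c}
drop 7:c onto {6:c}
drop 8:x onto {5:z, 7:c}
drop 9:a onto {2:a}
ground layer = {0:c, 2:a}
drop-orders for the pieces not yet dropped (sum over which currently-grounded one goes next):
  1 to go: {8} 1  {9} 1
  2 to go: {2,9} 1  {5,8} 1  {7,8} 1  {8,9} 2
  3 to go: {2,8,9} 3  {4,5,8} 1  {5,7,8} 2  {5,8,9} 3  {6,7,8} 1  {7,8,9} 3
  4 to go: {2,5,8,9} 6  {2,7,8,9} 6  {3,6,7,8} 1  {4,5,7,8} 3  {4,5,8,9} 4  {5,6,7,8} 3  {5,7,8,9} 8  {6,7,8,9} 4
  5 to go: {2,4,5,8,9} 10  {2,5,7,8,9} 20  {2,6,7,8,9} 10  {3,5,6,7,8} 4  {3,6,7,8,9} 5  {4,5,6,7,8} 6  {4,5,7,8,9} 15  {5,6,7,8,9} 15
  6 to go: {2,3,6,7,8,9} 15  {2,4,5,7,8,9} 45  {2,5,6,7,8,9} 45  {3,4,5,6,7,8} 10  {3,5,6,7,8,9} 24  {4,5,6,7,8,9} 36
  7 to go: {1,3,4,5,6,7,8} 10  {2,3,5,6,7,8,9} 84  {2,4,5,6,7,8,9} 126  {3,4,5,6,7,8,9} 70
  8 to go: {0,1,3,4,5,6,7,8} 10  {1,3,4,5,6,7,8,9} 80  {2,3,4,5,6,7,8,9} 280
  if 0:c drops first: 360 orders
  if 2:a drops first: 90 orders
heap linearizations: 450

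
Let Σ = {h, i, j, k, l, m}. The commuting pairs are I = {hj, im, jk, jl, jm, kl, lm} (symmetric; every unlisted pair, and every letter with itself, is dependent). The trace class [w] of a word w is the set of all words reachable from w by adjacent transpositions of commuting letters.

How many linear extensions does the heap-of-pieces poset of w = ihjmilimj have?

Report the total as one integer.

piece 0:i — minimal
piece 1:h rests on {0:i}
piece 2:j rests on {0:i}
piece 3:m rests on {1:h}
piece 4:i rests on {1:h, 2:j}
piece 5:l rests on {4:i}
piece 6:i rests on {5:l}
piece 7:m rests on {3:m}
piece 8:j rests on {6:i}
minimal pieces: {0:i}
ways to finish when only these pieces remain (= sum over removing one remaining piece with nothing left below it):
  1 left: {7}→1  {8}→1
  2 left: {3,7}→1  {6,8}→1  {7,8}→2
  3 left: {3,7,8}→3  {5,6,8}→1  {6,7,8}→3
  4 left: {3,6,7,8}→6  {4,5,6,8}→1  {5,6,7,8}→4
  5 left: {2,4,5,6,8}→1  {3,5,6,7,8}→10  {4,5,6,7,8}→5
  6 left: {2,4,5,6,7,8}→6  {3,4,5,6,7,8}→15
  7 left: {1,3,4,5,6,7,8}→15  {2,3,4,5,6,7,8}→21
  placing 0:i first → 36 extensions

36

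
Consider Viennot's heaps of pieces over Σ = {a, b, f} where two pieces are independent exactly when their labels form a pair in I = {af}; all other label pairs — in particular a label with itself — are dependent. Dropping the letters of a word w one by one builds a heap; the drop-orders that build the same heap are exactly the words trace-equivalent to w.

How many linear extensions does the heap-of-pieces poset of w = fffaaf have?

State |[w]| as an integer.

15

#0=f has no predecessor
#1=f depends on [0:f]
#2=f depends on [1:f]
#3=a has no predecessor
#4=a depends on [3:a]
#5=f depends on [2:f]
sources: [0:f, 3:a]
N(rest) = Σ N(rest − s) over sources s of rest; N(one piece) = 1:
  size 1 → [4]=1  [5]=1
  size 2 → [2,5]=1  [3,4]=1  [4,5]=2
  size 3 → [1,2,5]=1  [2,4,5]=3  [3,4,5]=3
  size 4 → [0,1,2,5]=1  [1,2,4,5]=4  [2,3,4,5]=6
  first=0(f) contributes 10
  first=3(a) contributes 5
|[w]| = 15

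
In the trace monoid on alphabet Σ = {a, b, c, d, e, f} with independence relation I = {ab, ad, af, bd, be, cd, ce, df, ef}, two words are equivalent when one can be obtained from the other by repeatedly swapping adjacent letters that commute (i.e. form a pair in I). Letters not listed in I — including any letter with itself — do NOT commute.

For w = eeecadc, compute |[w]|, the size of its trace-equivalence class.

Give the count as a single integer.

13

piece 0:e — minimal
piece 1:e rests on {0:e}
piece 2:e rests on {1:e}
piece 3:c — minimal
piece 4:a rests on {2:e, 3:c}
piece 5:d rests on {2:e}
piece 6:c rests on {4:a}
minimal pieces: {0:e, 3:c}
ways to finish when only these pieces remain (= sum over removing one remaining piece with nothing left below it):
  1 left: {5}→1  {6}→1
  2 left: {4,6}→1  {5,6}→2
  3 left: {3,4,6}→1  {4,5,6}→3
  4 left: {2,4,5,6}→3  {3,4,5,6}→4
  5 left: {1,2,4,5,6}→3  {2,3,4,5,6}→7
  placing 0:e first → 10 extensions
  placing 3:c first → 3 extensions
total linear extensions = 13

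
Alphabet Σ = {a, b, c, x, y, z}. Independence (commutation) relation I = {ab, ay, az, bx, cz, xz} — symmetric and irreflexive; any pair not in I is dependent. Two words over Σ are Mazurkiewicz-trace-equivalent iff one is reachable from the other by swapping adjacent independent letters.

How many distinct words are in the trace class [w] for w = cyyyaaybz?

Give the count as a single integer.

0(c) covers ∅
1(y) covers 0:c
2(y) covers 1:y
3(y) covers 2:y
4(a) covers 0:c
5(a) covers 4:a
6(y) covers 3:y
7(b) covers 6:y
8(z) covers 7:b
floor of heap: 0:c
completions by unplaced set U, small U first (add the entries for U minus each lowest piece of U):
  |U|=1: {5}:1  {8}:1
  |U|=2: {4,5}:1  {5,8}:2  {7,8}:1
  |U|=3: {4,5,8}:3  {5,7,8}:3  {6,7,8}:1
  |U|=4: {3,6,7,8}:1  {4,5,7,8}:6  {5,6,7,8}:4
  |U|=5: {2,3,6,7,8}:1  {3,5,6,7,8}:5  {4,5,6,7,8}:10
  |U|=6: {1,2,3,6,7,8}:1  {2,3,5,6,7,8}:6  {3,4,5,6,7,8}:15
  |U|=7: {1,2,3,5,6,7,8}:7  {2,3,4,5,6,7,8}:21
  start at 0(c): 28

28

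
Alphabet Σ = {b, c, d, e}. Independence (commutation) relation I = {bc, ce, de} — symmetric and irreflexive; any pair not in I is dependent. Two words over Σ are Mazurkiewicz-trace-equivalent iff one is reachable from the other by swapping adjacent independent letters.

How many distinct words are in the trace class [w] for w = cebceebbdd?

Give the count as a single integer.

0(c) covers ∅
1(e) covers ∅
2(b) covers 1:e
3(c) covers 0:c
4(e) covers 2:b
5(e) covers 4:e
6(b) covers 5:e
7(b) covers 6:b
8(d) covers 3:c, 7:b
9(d) covers 8:d
floor of heap: 0:c, 1:e
completions by unplaced set U, small U first (add the entries for U minus each lowest piece of U):
  |U|=1: {9}:1
  |U|=2: {8,9}:1
  |U|=3: {3,8,9}:1  {7,8,9}:1
  |U|=4: {0,3,8,9}:1  {3,7,8,9}:2  {6,7,8,9}:1
  |U|=5: {0,3,7,8,9}:3  {3,6,7,8,9}:3  {5,6,7,8,9}:1
  |U|=6: {0,3,6,7,8,9}:6  {3,5,6,7,8,9}:4  {4,5,6,7,8,9}:1
  |U|=7: {0,3,5,6,7,8,9}:10  {2,4,5,6,7,8,9}:1  {3,4,5,6,7,8,9}:5
  |U|=8: {0,3,4,5,6,7,8,9}:15  {1,2,4,5,6,7,8,9}:1  {2,3,4,5,6,7,8,9}:6
  start at 0(c): 7
  start at 1(e): 21
sum over floor = 28

28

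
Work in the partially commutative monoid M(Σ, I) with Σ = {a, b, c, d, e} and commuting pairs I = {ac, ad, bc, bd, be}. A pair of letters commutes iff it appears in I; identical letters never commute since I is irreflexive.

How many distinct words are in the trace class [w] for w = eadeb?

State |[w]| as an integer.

#0=e has no predecessor
#1=a depends on [0:e]
#2=d depends on [0:e]
#3=e depends on [1:a, 2:d]
#4=b depends on [1:a]
sources: [0:e]
N(rest) = Σ N(rest − s) over sources s of rest; N(one piece) = 1:
  size 1 → [3]=1  [4]=1
  size 2 → [2,3]=1  [3,4]=2
  size 3 → [1,3,4]=2  [2,3,4]=3
  first=0(e) contributes 5

5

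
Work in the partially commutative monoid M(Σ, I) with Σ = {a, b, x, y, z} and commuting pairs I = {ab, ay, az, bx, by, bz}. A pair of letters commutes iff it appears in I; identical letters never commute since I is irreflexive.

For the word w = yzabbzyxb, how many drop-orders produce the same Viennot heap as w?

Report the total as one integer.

420

drop 0:y onto floor
drop 1:z onto {0:y}
drop 2:a onto floor
drop 3:b onto floor
drop 4:b onto {3:b}
drop 5:z onto {1:z}
drop 6:y onto {5:z}
drop 7:x onto {2:a, 6:y}
drop 8:b onto {4:b}
ground layer = {0:y, 2:a, 3:b}
drop-orders for the pieces not yet dropped (sum over which currently-grounded one goes next):
  1 to go: {7} 1  {8} 1
  2 to go: {2,7} 1  {4,8} 1  {6,7} 1  {7,8} 2
  3 to go: {2,6,7} 2  {2,7,8} 3  {3,4,8} 1  {4,7,8} 3  {5,6,7} 1  {6,7,8} 3
  4 to go: {1,5,6,7} 1  {2,4,7,8} 6  {2,5,6,7} 3  {2,6,7,8} 8  {3,4,7,8} 4  {4,6,7,8} 6  {5,6,7,8} 4
  5 to go: {0,1,5,6,7} 1  {1,2,5,6,7} 4  {1,5,6,7,8} 5  {2,3,4,7,8} 10  {2,4,6,7,8} 20  {2,5,6,7,8} 15  {3,4,6,7,8} 10  {4,5,6,7,8} 10
  6 to go: {0,1,2,5,6,7} 5  {0,1,5,6,7,8} 6  {1,2,5,6,7,8} 24  {1,4,5,6,7,8} 15  {2,3,4,6,7,8} 40  {2,4,5,6,7,8} 45  {3,4,5,6,7,8} 20
  7 to go: {0,1,2,5,6,7,8} 35  {0,1,4,5,6,7,8} 21  {1,2,4,5,6,7,8} 84  {1,3,4,5,6,7,8} 35  {2,3,4,5,6,7,8} 105
  if 0:y drops first: 224 orders
  if 2:a drops first: 56 orders
  if 3:b drops first: 140 orders
heap linearizations: 420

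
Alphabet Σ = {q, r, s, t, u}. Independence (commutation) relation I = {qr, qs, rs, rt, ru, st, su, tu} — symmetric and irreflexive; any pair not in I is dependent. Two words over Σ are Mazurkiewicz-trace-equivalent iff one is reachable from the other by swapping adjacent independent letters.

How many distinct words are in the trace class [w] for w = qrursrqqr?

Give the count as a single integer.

drop 0:q onto floor
drop 1:r onto floor
drop 2:u onto {0:q}
drop 3:r onto {1:r}
drop 4:s onto floor
drop 5:r onto {3:r}
drop 6:q onto {2:u}
drop 7:q onto {6:q}
drop 8:r onto {5:r}
ground layer = {0:q, 1:r, 4:s}
drop-orders for the pieces not yet dropped (sum over which currently-grounded one goes next):
  1 to go: {4} 1  {7} 1  {8} 1
  2 to go: {4,7} 2  {4,8} 2  {5,8} 1  {6,7} 1  {7,8} 2
  3 to go: {2,6,7} 1  {3,5,8} 1  {4,5,8} 3  {4,6,7} 3  {4,7,8} 6  {5,7,8} 3  {6,7,8} 3
  4 to go: {0,2,6,7} 1  {1,3,5,8} 1  {2,4,6,7} 4  {2,6,7,8} 4  {3,4,5,8} 4  {3,5,7,8} 4  {4,5,7,8} 12  {4,6,7,8} 12  {5,6,7,8} 6
  5 to go: {0,2,4,6,7} 5  {0,2,6,7,8} 5  {1,3,4,5,8} 5  {1,3,5,7,8} 5  {2,4,6,7,8} 20  {2,5,6,7,8} 10  {3,4,5,7,8} 20  {3,5,6,7,8} 10  {4,5,6,7,8} 30
  6 to go: {0,2,4,6,7,8} 30  {0,2,5,6,7,8} 15  {1,3,4,5,7,8} 30  {1,3,5,6,7,8} 15  {2,3,5,6,7,8} 20  {2,4,5,6,7,8} 60  {3,4,5,6,7,8} 60
  7 to go: {0,2,3,5,6,7,8} 35  {0,2,4,5,6,7,8} 105  {1,2,3,5,6,7,8} 35  {1,3,4,5,6,7,8} 105  {2,3,4,5,6,7,8} 140
  if 0:q drops first: 280 orders
  if 1:r drops first: 280 orders
  if 4:s drops first: 70 orders
heap linearizations: 630

630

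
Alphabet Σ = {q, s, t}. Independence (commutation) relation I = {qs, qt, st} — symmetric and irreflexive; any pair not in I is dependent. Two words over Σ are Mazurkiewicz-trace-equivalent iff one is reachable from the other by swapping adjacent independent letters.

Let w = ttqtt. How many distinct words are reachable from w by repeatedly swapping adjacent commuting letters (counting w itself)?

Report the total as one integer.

5

0(t) covers ∅
1(t) covers 0:t
2(q) covers ∅
3(t) covers 1:t
4(t) covers 3:t
floor of heap: 0:t, 2:q
completions by unplaced set U, small U first (add the entries for U minus each lowest piece of U):
  |U|=1: {2}:1  {4}:1
  |U|=2: {2,4}:2  {3,4}:1
  |U|=3: {1,3,4}:1  {2,3,4}:3
  start at 0(t): 4
  start at 2(q): 1
sum over floor = 5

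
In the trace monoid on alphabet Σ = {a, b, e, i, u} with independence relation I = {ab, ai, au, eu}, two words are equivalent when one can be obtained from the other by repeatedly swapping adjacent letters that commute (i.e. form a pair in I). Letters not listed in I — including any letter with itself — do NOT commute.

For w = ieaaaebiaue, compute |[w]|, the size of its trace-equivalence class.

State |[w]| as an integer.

piece 0:i — minimal
piece 1:e rests on {0:i}
piece 2:a rests on {1:e}
piece 3:a rests on {2:a}
piece 4:a rests on {3:a}
piece 5:e rests on {4:a}
piece 6:b rests on {5:e}
piece 7:i rests on {6:b}
piece 8:a rests on {5:e}
piece 9:u rests on {7:i}
piece 10:e rests on {7:i, 8:a}
minimal pieces: {0:i}
ways to finish when only these pieces remain (= sum over removing one remaining piece with nothing left below it):
  1 left: {9}→1  {10}→1
  2 left: {8,10}→1  {9,10}→2
  3 left: {7,9,10}→2  {8,9,10}→3
  4 left: {6,7,9,10}→2  {7,8,9,10}→5
  5 left: {6,7,8,9,10}→7
  6 left: {5,6,7,8,9,10}→7
  7 left: {4,5,6,7,8,9,10}→7
  8 left: {3,4,5,6,7,8,9,10}→7
  9 left: {2,3,4,5,6,7,8,9,10}→7
  placing 0:i first → 7 extensions

7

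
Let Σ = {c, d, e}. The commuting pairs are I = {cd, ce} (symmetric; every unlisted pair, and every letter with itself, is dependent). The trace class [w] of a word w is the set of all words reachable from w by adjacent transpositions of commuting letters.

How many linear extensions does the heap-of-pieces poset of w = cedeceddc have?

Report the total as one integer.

84

piece 0:c — minimal
piece 1:e — minimal
piece 2:d rests on {1:e}
piece 3:e rests on {2:d}
piece 4:c rests on {0:c}
piece 5:e rests on {3:e}
piece 6:d rests on {5:e}
piece 7:d rests on {6:d}
piece 8:c rests on {4:c}
minimal pieces: {0:c, 1:e}
ways to finish when only these pieces remain (= sum over removing one remaining piece with nothing left below it):
  1 left: {7}→1  {8}→1
  2 left: {4,8}→1  {6,7}→1  {7,8}→2
  3 left: {0,4,8}→1  {4,7,8}→3  {5,6,7}→1  {6,7,8}→3
  4 left: {0,4,7,8}→4  {3,5,6,7}→1  {4,6,7,8}→6  {5,6,7,8}→4
  5 left: {0,4,6,7,8}→10  {2,3,5,6,7}→1  {3,5,6,7,8}→5  {4,5,6,7,8}→10
  6 left: {0,4,5,6,7,8}→20  {1,2,3,5,6,7}→1  {2,3,5,6,7,8}→6  {3,4,5,6,7,8}→15
  7 left: {0,3,4,5,6,7,8}→35  {1,2,3,5,6,7,8}→7  {2,3,4,5,6,7,8}→21
  placing 0:c first → 28 extensions
  placing 1:e first → 56 extensions
total linear extensions = 84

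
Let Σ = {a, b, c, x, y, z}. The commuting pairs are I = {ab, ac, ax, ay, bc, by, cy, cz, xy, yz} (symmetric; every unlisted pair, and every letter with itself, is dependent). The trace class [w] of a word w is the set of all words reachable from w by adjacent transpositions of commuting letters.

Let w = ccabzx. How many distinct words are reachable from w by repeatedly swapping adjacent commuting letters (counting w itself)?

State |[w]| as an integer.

0(c) covers ∅
1(c) covers 0:c
2(a) covers ∅
3(b) covers ∅
4(z) covers 2:a, 3:b
5(x) covers 1:c, 4:z
floor of heap: 0:c, 2:a, 3:b
completions by unplaced set U, small U first (add the entries for U minus each lowest piece of U):
  |U|=1: {5}:1
  |U|=2: {1,5}:1  {4,5}:1
  |U|=3: {0,1,5}:1  {1,4,5}:2  {2,4,5}:1  {3,4,5}:1
  |U|=4: {0,1,4,5}:3  {1,2,4,5}:3  {1,3,4,5}:3  {2,3,4,5}:2
  start at 0(c): 8
  start at 2(a): 6
  start at 3(b): 6
sum over floor = 20

20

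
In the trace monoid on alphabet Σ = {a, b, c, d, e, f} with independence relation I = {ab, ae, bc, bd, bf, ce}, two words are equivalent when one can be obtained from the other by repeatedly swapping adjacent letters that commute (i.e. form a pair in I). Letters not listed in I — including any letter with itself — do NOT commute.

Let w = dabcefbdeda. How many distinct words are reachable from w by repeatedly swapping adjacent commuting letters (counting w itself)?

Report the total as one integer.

34

0(d) covers ∅
1(a) covers 0:d
2(b) covers ∅
3(c) covers 1:a
4(e) covers 0:d, 2:b
5(f) covers 3:c, 4:e
6(b) covers 4:e
7(d) covers 5:f
8(e) covers 6:b, 7:d
9(d) covers 8:e
10(a) covers 9:d
floor of heap: 0:d, 2:b
completions by unplaced set U, small U first (add the entries for U minus each lowest piece of U):
  |U|=1: {10}:1
  |U|=2: {9,10}:1
  |U|=3: {8,9,10}:1
  |U|=4: {6,8,9,10}:1  {7,8,9,10}:1
  |U|=5: {5,7,8,9,10}:1  {6,7,8,9,10}:2
  |U|=6: {3,5,7,8,9,10}:1  {5,6,7,8,9,10}:3
  |U|=7: {1,3,5,7,8,9,10}:1  {3,5,6,7,8,9,10}:4  {4,5,6,7,8,9,10}:3
  |U|=8: {1,3,5,6,7,8,9,10}:5  {2,4,5,6,7,8,9,10}:3  {3,4,5,6,7,8,9,10}:7
  |U|=9: {1,3,4,5,6,7,8,9,10}:12  {2,3,4,5,6,7,8,9,10}:10
  start at 0(d): 22
  start at 2(b): 12
sum over floor = 34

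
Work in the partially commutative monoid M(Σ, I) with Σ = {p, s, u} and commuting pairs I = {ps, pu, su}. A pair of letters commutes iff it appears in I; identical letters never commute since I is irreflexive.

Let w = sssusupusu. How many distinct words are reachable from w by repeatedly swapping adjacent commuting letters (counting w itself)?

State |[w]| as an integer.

1260

drop 0:s onto floor
drop 1:s onto {0:s}
drop 2:s onto {1:s}
drop 3:u onto floor
drop 4:s onto {2:s}
drop 5:u onto {3:u}
drop 6:p onto floor
drop 7:u onto {5:u}
drop 8:s onto {4:s}
drop 9:u onto {7:u}
ground layer = {0:s, 3:u, 6:p}
drop-orders for the pieces not yet dropped (sum over which currently-grounded one goes next):
  1 to go: {6} 1  {8} 1  {9} 1
  2 to go: {4,8} 1  {6,8} 2  {6,9} 2  {7,9} 1  {8,9} 2
  3 to go: {2,4,8} 1  {4,6,8} 3  {4,8,9} 3  {5,7,9} 1  {6,7,9} 3  {6,8,9} 6  {7,8,9} 3
  4 to go: {1,2,4,8} 1  {2,4,6,8} 4  {2,4,8,9} 4  {3,5,7,9} 1  {4,6,8,9} 12  {4,7,8,9} 6  {5,6,7,9} 4  {5,7,8,9} 4  {6,7,8,9} 12
  5 to go: {0,1,2,4,8} 1  {1,2,4,6,8} 5  {1,2,4,8,9} 5  {2,4,6,8,9} 20  {2,4,7,8,9} 10  {3,5,6,7,9} 5  {3,5,7,8,9} 5  {4,5,7,8,9} 10  {4,6,7,8,9} 30  {5,6,7,8,9} 20
  6 to go: {0,1,2,4,6,8} 6  {0,1,2,4,8,9} 6  {1,2,4,6,8,9} 30  {1,2,4,7,8,9} 15  {2,4,5,7,8,9} 20  {2,4,6,7,8,9} 60  {3,4,5,7,8,9} 15  {3,5,6,7,8,9} 30  {4,5,6,7,8,9} 60
  7 to go: {0,1,2,4,6,8,9} 42  {0,1,2,4,7,8,9} 21  {1,2,4,5,7,8,9} 35  {1,2,4,6,7,8,9} 105  {2,3,4,5,7,8,9} 35  {2,4,5,6,7,8,9} 140  {3,4,5,6,7,8,9} 105
  8 to go: {0,1,2,4,5,7,8,9} 56  {0,1,2,4,6,7,8,9} 168  {1,2,3,4,5,7,8,9} 70  {1,2,4,5,6,7,8,9} 280  {2,3,4,5,6,7,8,9} 280
  if 0:s drops first: 630 orders
  if 3:u drops first: 504 orders
  if 6:p drops first: 126 orders
heap linearizations: 1260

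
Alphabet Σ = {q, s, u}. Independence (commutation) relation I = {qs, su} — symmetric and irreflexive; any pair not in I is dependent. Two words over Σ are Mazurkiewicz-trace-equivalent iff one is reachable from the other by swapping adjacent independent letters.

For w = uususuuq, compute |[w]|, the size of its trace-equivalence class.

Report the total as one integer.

0(u) covers ∅
1(u) covers 0:u
2(s) covers ∅
3(u) covers 1:u
4(s) covers 2:s
5(u) covers 3:u
6(u) covers 5:u
7(q) covers 6:u
floor of heap: 0:u, 2:s
completions by unplaced set U, small U first (add the entries for U minus each lowest piece of U):
  |U|=1: {4}:1  {7}:1
  |U|=2: {2,4}:1  {4,7}:2  {6,7}:1
  |U|=3: {2,4,7}:3  {4,6,7}:3  {5,6,7}:1
  |U|=4: {2,4,6,7}:6  {3,5,6,7}:1  {4,5,6,7}:4
  |U|=5: {1,3,5,6,7}:1  {2,4,5,6,7}:10  {3,4,5,6,7}:5
  |U|=6: {0,1,3,5,6,7}:1  {1,3,4,5,6,7}:6  {2,3,4,5,6,7}:15
  start at 0(u): 21
  start at 2(s): 7
sum over floor = 28

28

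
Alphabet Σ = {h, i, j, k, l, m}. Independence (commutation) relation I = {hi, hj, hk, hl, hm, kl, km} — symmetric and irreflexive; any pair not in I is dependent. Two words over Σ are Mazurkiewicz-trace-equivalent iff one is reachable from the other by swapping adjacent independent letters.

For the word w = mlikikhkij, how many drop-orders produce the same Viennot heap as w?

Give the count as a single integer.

10

#0=m has no predecessor
#1=l depends on [0:m]
#2=i depends on [1:l]
#3=k depends on [2:i]
#4=i depends on [3:k]
#5=k depends on [4:i]
#6=h has no predecessor
#7=k depends on [5:k]
#8=i depends on [7:k]
#9=j depends on [8:i]
sources: [0:m, 6:h]
N(rest) = Σ N(rest − s) over sources s of rest; N(one piece) = 1:
  size 1 → [6]=1  [9]=1
  size 2 → [6,9]=2  [8,9]=1
  size 3 → [6,8,9]=3  [7,8,9]=1
  size 4 → [5,7,8,9]=1  [6,7,8,9]=4
  size 5 → [4,5,7,8,9]=1  [5,6,7,8,9]=5
  size 6 → [3,4,5,7,8,9]=1  [4,5,6,7,8,9]=6
  size 7 → [2,3,4,5,7,8,9]=1  [3,4,5,6,7,8,9]=7
  size 8 → [1,2,3,4,5,7,8,9]=1  [2,3,4,5,6,7,8,9]=8
  first=0(m) contributes 9
  first=6(h) contributes 1
|[w]| = 10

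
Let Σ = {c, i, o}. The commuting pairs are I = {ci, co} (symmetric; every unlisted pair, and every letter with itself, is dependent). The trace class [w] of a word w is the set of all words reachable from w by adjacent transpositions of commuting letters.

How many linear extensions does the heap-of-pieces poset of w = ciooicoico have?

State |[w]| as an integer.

120

0(c) covers ∅
1(i) covers ∅
2(o) covers 1:i
3(o) covers 2:o
4(i) covers 3:o
5(c) covers 0:c
6(o) covers 4:i
7(i) covers 6:o
8(c) covers 5:c
9(o) covers 7:i
floor of heap: 0:c, 1:i
completions by unplaced set U, small U first (add the entries for U minus each lowest piece of U):
  |U|=1: {8}:1  {9}:1
  |U|=2: {5,8}:1  {7,9}:1  {8,9}:2
  |U|=3: {0,5,8}:1  {5,8,9}:3  {6,7,9}:1  {7,8,9}:3
  |U|=4: {0,5,8,9}:4  {4,6,7,9}:1  {5,7,8,9}:6  {6,7,8,9}:4
  |U|=5: {0,5,7,8,9}:10  {3,4,6,7,9}:1  {4,6,7,8,9}:5  {5,6,7,8,9}:10
  |U|=6: {0,5,6,7,8,9}:20  {2,3,4,6,7,9}:1  {3,4,6,7,8,9}:6  {4,5,6,7,8,9}:15
  |U|=7: {0,4,5,6,7,8,9}:35  {1,2,3,4,6,7,9}:1  {2,3,4,6,7,8,9}:7  {3,4,5,6,7,8,9}:21
  |U|=8: {0,3,4,5,6,7,8,9}:56  {1,2,3,4,6,7,8,9}:8  {2,3,4,5,6,7,8,9}:28
  start at 0(c): 36
  start at 1(i): 84
sum over floor = 120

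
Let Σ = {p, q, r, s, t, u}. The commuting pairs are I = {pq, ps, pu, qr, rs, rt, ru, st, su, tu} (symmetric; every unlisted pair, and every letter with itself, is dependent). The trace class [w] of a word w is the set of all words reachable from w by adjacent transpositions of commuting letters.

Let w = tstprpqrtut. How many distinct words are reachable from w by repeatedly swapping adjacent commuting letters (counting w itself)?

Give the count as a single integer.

piece 0:t — minimal
piece 1:s — minimal
piece 2:t rests on {0:t}
piece 3:p rests on {2:t}
piece 4:r rests on {3:p}
piece 5:p rests on {4:r}
piece 6:q rests on {1:s, 2:t}
piece 7:r rests on {5:p}
piece 8:t rests on {5:p, 6:q}
piece 9:u rests on {6:q}
piece 10:t rests on {8:t}
minimal pieces: {0:t, 1:s}
ways to finish when only these pieces remain (= sum over removing one remaining piece with nothing left below it):
  1 left: {7}→1  {9}→1  {10}→1
  2 left: {7,9}→2  {7,10}→2  {8,10}→1  {9,10}→2
  3 left: {7,8,10}→3  {7,9,10}→6  {8,9,10}→3
  4 left: {5,7,8,10}→3  {6,8,9,10}→3  {7,8,9,10}→12
  5 left: {1,6,8,9,10}→3  {4,5,7,8,10}→3  {5,7,8,9,10}→15  {6,7,8,9,10}→15
  6 left: {1,6,7,8,9,10}→18  {3,4,5,7,8,10}→3  {4,5,7,8,9,10}→18  {5,6,7,8,9,10}→30
  7 left: {1,5,6,7,8,9,10}→48  {3,4,5,7,8,9,10}→21  {4,5,6,7,8,9,10}→48
  8 left: {1,4,5,6,7,8,9,10}→96  {3,4,5,6,7,8,9,10}→69
  9 left: {1,3,4,5,6,7,8,9,10}→165  {2,3,4,5,6,7,8,9,10}→69
  placing 0:t first → 234 extensions
  placing 1:s first → 69 extensions
total linear extensions = 303

303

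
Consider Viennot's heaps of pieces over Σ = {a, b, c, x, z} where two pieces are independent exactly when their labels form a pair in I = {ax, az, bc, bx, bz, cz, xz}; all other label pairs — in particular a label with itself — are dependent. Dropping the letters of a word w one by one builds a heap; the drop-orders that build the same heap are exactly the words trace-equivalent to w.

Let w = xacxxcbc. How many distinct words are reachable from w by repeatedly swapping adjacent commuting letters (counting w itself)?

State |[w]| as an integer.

13

piece 0:x — minimal
piece 1:a — minimal
piece 2:c rests on {0:x, 1:a}
piece 3:x rests on {2:c}
piece 4:x rests on {3:x}
piece 5:c rests on {4:x}
piece 6:b rests on {1:a}
piece 7:c rests on {5:c}
minimal pieces: {0:x, 1:a}
ways to finish when only these pieces remain (= sum over removing one remaining piece with nothing left below it):
  1 left: {6}→1  {7}→1
  2 left: {5,7}→1  {6,7}→2
  3 left: {4,5,7}→1  {5,6,7}→3
  4 left: {3,4,5,7}→1  {4,5,6,7}→4
  5 left: {2,3,4,5,7}→1  {3,4,5,6,7}→5
  6 left: {0,2,3,4,5,7}→1  {2,3,4,5,6,7}→6
  placing 0:x first → 6 extensions
  placing 1:a first → 7 extensions
total linear extensions = 13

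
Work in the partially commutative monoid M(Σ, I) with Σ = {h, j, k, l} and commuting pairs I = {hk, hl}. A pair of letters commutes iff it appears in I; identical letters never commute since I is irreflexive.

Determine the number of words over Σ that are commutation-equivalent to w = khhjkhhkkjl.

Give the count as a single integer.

drop 0:k onto floor
drop 1:h onto floor
drop 2:h onto {1:h}
drop 3:j onto {0:k, 2:h}
drop 4:k onto {3:j}
drop 5:h onto {3:j}
drop 6:h onto {5:h}
drop 7:k onto {4:k}
drop 8:k onto {7:k}
drop 9:j onto {6:h, 8:k}
drop 10:l onto {9:j}
ground layer = {0:k, 1:h}
drop-orders for the pieces not yet dropped (sum over which currently-grounded one goes next):
  1 to go: {10} 1
  2 to go: {9,10} 1
  3 to go: {6,9,10} 1  {8,9,10} 1
  4 to go: {5,6,9,10} 1  {6,8,9,10} 2  {7,8,9,10} 1
  5 to go: {4,7,8,9,10} 1  {5,6,8,9,10} 3  {6,7,8,9,10} 3
  6 to go: {4,6,7,8,9,10} 4  {5,6,7,8,9,10} 6
  7 to go: {4,5,6,7,8,9,10} 10
  8 to go: {3,4,5,6,7,8,9,10} 10
  9 to go: {0,3,4,5,6,7,8,9,10} 10  {2,3,4,5,6,7,8,9,10} 10
  if 0:k drops first: 10 orders
  if 1:h drops first: 20 orders
heap linearizations: 30

30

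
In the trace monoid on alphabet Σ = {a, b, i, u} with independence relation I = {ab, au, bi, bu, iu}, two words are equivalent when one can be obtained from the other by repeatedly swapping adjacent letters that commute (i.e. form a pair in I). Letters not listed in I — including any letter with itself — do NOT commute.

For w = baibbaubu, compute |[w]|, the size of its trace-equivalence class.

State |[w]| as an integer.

1260

0(b) covers ∅
1(a) covers ∅
2(i) covers 1:a
3(b) covers 0:b
4(b) covers 3:b
5(a) covers 2:i
6(u) covers ∅
7(b) covers 4:b
8(u) covers 6:u
floor of heap: 0:b, 1:a, 6:u
completions by unplaced set U, small U first (add the entries for U minus each lowest piece of U):
  |U|=1: {5}:1  {7}:1  {8}:1
  |U|=2: {2,5}:1  {4,7}:1  {5,7}:2  {5,8}:2  {6,8}:1  {7,8}:2
  |U|=3: {1,2,5}:1  {2,5,7}:3  {2,5,8}:3  {3,4,7}:1  {4,5,7}:3  {4,7,8}:3  {5,6,8}:3  {5,7,8}:6  {6,7,8}:3
  |U|=4: {0,3,4,7}:1  {1,2,5,7}:4  {1,2,5,8}:4  {2,4,5,7}:6  {2,5,6,8}:6  {2,5,7,8}:12  {3,4,5,7}:4  {3,4,7,8}:4  {4,5,7,8}:12  {4,6,7,8}:6  {5,6,7,8}:12
  |U|=5: {0,3,4,5,7}:5  {0,3,4,7,8}:5  {1,2,4,5,7}:10  {1,2,5,6,8}:10  {1,2,5,7,8}:20  {2,3,4,5,7}:10  {2,4,5,7,8}:30  {2,5,6,7,8}:30  {3,4,5,7,8}:20  {3,4,6,7,8}:10  {4,5,6,7,8}:30
  |U|=6: {0,2,3,4,5,7}:15  {0,3,4,5,7,8}:30  {0,3,4,6,7,8}:15  {1,2,3,4,5,7}:20  {1,2,4,5,7,8}:60  {1,2,5,6,7,8}:60  {2,3,4,5,7,8}:60  {2,4,5,6,7,8}:90  {3,4,5,6,7,8}:60
  |U|=7: {0,1,2,3,4,5,7}:35  {0,2,3,4,5,7,8}:105  {0,3,4,5,6,7,8}:105  {1,2,3,4,5,7,8}:140  {1,2,4,5,6,7,8}:210  {2,3,4,5,6,7,8}:210
  start at 0(b): 560
  start at 1(a): 420
  start at 6(u): 280
sum over floor = 1260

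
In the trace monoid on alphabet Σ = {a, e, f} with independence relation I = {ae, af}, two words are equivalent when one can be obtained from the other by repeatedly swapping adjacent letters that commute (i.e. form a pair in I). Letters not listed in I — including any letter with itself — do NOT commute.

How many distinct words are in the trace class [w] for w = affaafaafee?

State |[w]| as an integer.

462

0(a) covers ∅
1(f) covers ∅
2(f) covers 1:f
3(a) covers 0:a
4(a) covers 3:a
5(f) covers 2:f
6(a) covers 4:a
7(a) covers 6:a
8(f) covers 5:f
9(e) covers 8:f
10(e) covers 9:e
floor of heap: 0:a, 1:f
completions by unplaced set U, small U first (add the entries for U minus each lowest piece of U):
  |U|=1: {7}:1  {10}:1
  |U|=2: {6,7}:1  {7,10}:2  {9,10}:1
  |U|=3: {4,6,7}:1  {6,7,10}:3  {7,9,10}:3  {8,9,10}:1
  |U|=4: {3,4,6,7}:1  {4,6,7,10}:4  {5,8,9,10}:1  {6,7,9,10}:6  {7,8,9,10}:4
  |U|=5: {0,3,4,6,7}:1  {2,5,8,9,10}:1  {3,4,6,7,10}:5  {4,6,7,9,10}:10  {5,7,8,9,10}:5  {6,7,8,9,10}:10
  |U|=6: {0,3,4,6,7,10}:6  {1,2,5,8,9,10}:1  {2,5,7,8,9,10}:6  {3,4,6,7,9,10}:15  {4,6,7,8,9,10}:20  {5,6,7,8,9,10}:15
  |U|=7: {0,3,4,6,7,9,10}:21  {1,2,5,7,8,9,10}:7  {2,5,6,7,8,9,10}:21  {3,4,6,7,8,9,10}:35  {4,5,6,7,8,9,10}:35
  |U|=8: {0,3,4,6,7,8,9,10}:56  {1,2,5,6,7,8,9,10}:28  {2,4,5,6,7,8,9,10}:56  {3,4,5,6,7,8,9,10}:70
  |U|=9: {0,3,4,5,6,7,8,9,10}:126  {1,2,4,5,6,7,8,9,10}:84  {2,3,4,5,6,7,8,9,10}:126
  start at 0(a): 210
  start at 1(f): 252
sum over floor = 462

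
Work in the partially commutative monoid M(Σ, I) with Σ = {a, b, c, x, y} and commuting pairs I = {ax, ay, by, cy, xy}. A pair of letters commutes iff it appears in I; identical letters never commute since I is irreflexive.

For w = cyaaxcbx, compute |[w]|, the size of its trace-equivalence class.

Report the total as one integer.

24

0(c) covers ∅
1(y) covers ∅
2(a) covers 0:c
3(a) covers 2:a
4(x) covers 0:c
5(c) covers 3:a, 4:x
6(b) covers 5:c
7(x) covers 6:b
floor of heap: 0:c, 1:y
completions by unplaced set U, small U first (add the entries for U minus each lowest piece of U):
  |U|=1: {1}:1  {7}:1
  |U|=2: {1,7}:2  {6,7}:1
  |U|=3: {1,6,7}:3  {5,6,7}:1
  |U|=4: {1,5,6,7}:4  {3,5,6,7}:1  {4,5,6,7}:1
  |U|=5: {1,3,5,6,7}:5  {1,4,5,6,7}:5  {2,3,5,6,7}:1  {3,4,5,6,7}:2
  |U|=6: {1,2,3,5,6,7}:6  {1,3,4,5,6,7}:12  {2,3,4,5,6,7}:3
  start at 0(c): 21
  start at 1(y): 3
sum over floor = 24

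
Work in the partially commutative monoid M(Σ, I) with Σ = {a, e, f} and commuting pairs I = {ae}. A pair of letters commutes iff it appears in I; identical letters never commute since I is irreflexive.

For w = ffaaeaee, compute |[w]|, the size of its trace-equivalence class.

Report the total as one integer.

20

#0=f has no predecessor
#1=f depends on [0:f]
#2=a depends on [1:f]
#3=a depends on [2:a]
#4=e depends on [1:f]
#5=a depends on [3:a]
#6=e depends on [4:e]
#7=e depends on [6:e]
sources: [0:f]
N(rest) = Σ N(rest − s) over sources s of rest; N(one piece) = 1:
  size 1 → [5]=1  [7]=1
  size 2 → [3,5]=1  [5,7]=2  [6,7]=1
  size 3 → [2,3,5]=1  [3,5,7]=3  [4,6,7]=1  [5,6,7]=3
  size 4 → [2,3,5,7]=4  [3,5,6,7]=6  [4,5,6,7]=4
  size 5 → [2,3,5,6,7]=10  [3,4,5,6,7]=10
  size 6 → [2,3,4,5,6,7]=20
  first=0(f) contributes 20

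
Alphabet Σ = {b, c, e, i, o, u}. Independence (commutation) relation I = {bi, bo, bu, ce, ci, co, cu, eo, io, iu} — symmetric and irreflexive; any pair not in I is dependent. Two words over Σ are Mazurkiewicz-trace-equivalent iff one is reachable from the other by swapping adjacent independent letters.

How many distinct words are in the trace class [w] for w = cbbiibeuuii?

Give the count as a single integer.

piece 0:c — minimal
piece 1:b rests on {0:c}
piece 2:b rests on {1:b}
piece 3:i — minimal
piece 4:i rests on {3:i}
piece 5:b rests on {2:b}
piece 6:e rests on {4:i, 5:b}
piece 7:u rests on {6:e}
piece 8:u rests on {7:u}
piece 9:i rests on {6:e}
piece 10:i rests on {9:i}
minimal pieces: {0:c, 3:i}
ways to finish when only these pieces remain (= sum over removing one remaining piece with nothing left below it):
  1 left: {8}→1  {10}→1
  2 left: {7,8}→1  {8,10}→2  {9,10}→1
  3 left: {7,8,10}→3  {8,9,10}→3
  4 left: {7,8,9,10}→6
  5 left: {6,7,8,9,10}→6
  6 left: {4,6,7,8,9,10}→6  {5,6,7,8,9,10}→6
  7 left: {2,5,6,7,8,9,10}→6  {3,4,6,7,8,9,10}→6  {4,5,6,7,8,9,10}→12
  8 left: {1,2,5,6,7,8,9,10}→6  {2,4,5,6,7,8,9,10}→18  {3,4,5,6,7,8,9,10}→18
  9 left: {0,1,2,5,6,7,8,9,10}→6  {1,2,4,5,6,7,8,9,10}→24  {2,3,4,5,6,7,8,9,10}→36
  placing 0:c first → 60 extensions
  placing 3:i first → 30 extensions
total linear extensions = 90

90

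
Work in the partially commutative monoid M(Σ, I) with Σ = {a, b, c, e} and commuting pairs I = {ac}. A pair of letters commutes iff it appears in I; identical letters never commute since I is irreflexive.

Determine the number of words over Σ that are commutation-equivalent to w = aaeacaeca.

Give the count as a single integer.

piece 0:a — minimal
piece 1:a rests on {0:a}
piece 2:e rests on {1:a}
piece 3:a rests on {2:e}
piece 4:c rests on {2:e}
piece 5:a rests on {3:a}
piece 6:e rests on {4:c, 5:a}
piece 7:c rests on {6:e}
piece 8:a rests on {6:e}
minimal pieces: {0:a}
ways to finish when only these pieces remain (= sum over removing one remaining piece with nothing left below it):
  1 left: {7}→1  {8}→1
  2 left: {7,8}→2
  3 left: {6,7,8}→2
  4 left: {4,6,7,8}→2  {5,6,7,8}→2
  5 left: {3,5,6,7,8}→2  {4,5,6,7,8}→4
  6 left: {3,4,5,6,7,8}→6
  7 left: {2,3,4,5,6,7,8}→6
  placing 0:a first → 6 extensions

6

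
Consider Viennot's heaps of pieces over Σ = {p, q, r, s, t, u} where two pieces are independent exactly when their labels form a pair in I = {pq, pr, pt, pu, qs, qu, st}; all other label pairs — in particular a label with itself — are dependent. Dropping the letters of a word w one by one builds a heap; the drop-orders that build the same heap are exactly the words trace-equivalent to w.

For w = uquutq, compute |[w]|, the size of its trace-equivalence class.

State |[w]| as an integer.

4

#0=u has no predecessor
#1=q has no predecessor
#2=u depends on [0:u]
#3=u depends on [2:u]
#4=t depends on [1:q, 3:u]
#5=q depends on [4:t]
sources: [0:u, 1:q]
N(rest) = Σ N(rest − s) over sources s of rest; N(one piece) = 1:
  size 1 → [5]=1
  size 2 → [4,5]=1
  size 3 → [1,4,5]=1  [3,4,5]=1
  size 4 → [1,3,4,5]=2  [2,3,4,5]=1
  first=0(u) contributes 3
  first=1(q) contributes 1
|[w]| = 4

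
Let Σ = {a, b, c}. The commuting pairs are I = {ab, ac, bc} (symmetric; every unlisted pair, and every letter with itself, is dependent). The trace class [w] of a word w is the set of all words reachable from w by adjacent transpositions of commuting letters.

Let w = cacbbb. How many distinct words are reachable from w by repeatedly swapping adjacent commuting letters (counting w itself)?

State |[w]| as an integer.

#0=c has no predecessor
#1=a has no predecessor
#2=c depends on [0:c]
#3=b has no predecessor
#4=b depends on [3:b]
#5=b depends on [4:b]
sources: [0:c, 1:a, 3:b]
N(rest) = Σ N(rest − s) over sources s of rest; N(one piece) = 1:
  size 1 → [1]=1  [2]=1  [5]=1
  size 2 → [0,2]=1  [1,2]=2  [1,5]=2  [2,5]=2  [4,5]=1
  size 3 → [0,1,2]=3  [0,2,5]=3  [1,2,5]=6  [1,4,5]=3  [2,4,5]=3  [3,4,5]=1
  size 4 → [0,1,2,5]=12  [0,2,4,5]=6  [1,2,4,5]=12  [1,3,4,5]=4  [2,3,4,5]=4
  first=0(c) contributes 20
  first=1(a) contributes 10
  first=3(b) contributes 30
|[w]| = 60

60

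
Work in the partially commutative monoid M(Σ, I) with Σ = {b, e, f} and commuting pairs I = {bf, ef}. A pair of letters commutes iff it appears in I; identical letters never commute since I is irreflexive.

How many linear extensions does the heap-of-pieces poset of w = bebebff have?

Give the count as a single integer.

21

drop 0:b onto floor
drop 1:e onto {0:b}
drop 2:b onto {1:e}
drop 3:e onto {2:b}
drop 4:b onto {3:e}
drop 5:f onto floor
drop 6:f onto {5:f}
ground layer = {0:b, 5:f}
drop-orders for the pieces not yet dropped (sum over which currently-grounded one goes next):
  1 to go: {4} 1  {6} 1
  2 to go: {3,4} 1  {4,6} 2  {5,6} 1
  3 to go: {2,3,4} 1  {3,4,6} 3  {4,5,6} 3
  4 to go: {1,2,3,4} 1  {2,3,4,6} 4  {3,4,5,6} 6
  5 to go: {0,1,2,3,4} 1  {1,2,3,4,6} 5  {2,3,4,5,6} 10
  if 0:b drops first: 15 orders
  if 5:f drops first: 6 orders
heap linearizations: 21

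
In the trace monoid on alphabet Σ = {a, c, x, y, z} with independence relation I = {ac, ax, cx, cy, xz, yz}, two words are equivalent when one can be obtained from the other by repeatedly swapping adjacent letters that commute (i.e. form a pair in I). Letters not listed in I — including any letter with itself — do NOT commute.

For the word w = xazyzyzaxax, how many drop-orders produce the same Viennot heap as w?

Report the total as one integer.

291

drop 0:x onto floor
drop 1:a onto floor
drop 2:z onto {1:a}
drop 3:y onto {0:x, 1:a}
drop 4:z onto {2:z}
drop 5:y onto {3:y}
drop 6:z onto {4:z}
drop 7:a onto {5:y, 6:z}
drop 8:x onto {5:y}
drop 9:a onto {7:a}
drop 10:x onto {8:x}
ground layer = {0:x, 1:a}
drop-orders for the pieces not yet dropped (sum over which currently-grounded one goes next):
  1 to go: {9} 1  {10} 1
  2 to go: {7,9} 1  {8,10} 1  {9,10} 2
  3 to go: {6,7,9} 1  {7,9,10} 3  {8,9,10} 3
  4 to go: {4,6,7,9} 1  {6,7,9,10} 4  {7,8,9,10} 6
  5 to go: {2,4,6,7,9} 1  {4,6,7,9,10} 5  {5,7,8,9,10} 6  {6,7,8,9,10} 10
  6 to go: {2,4,6,7,9,10} 6  {3,5,7,8,9,10} 6  {4,6,7,8,9,10} 15  {5,6,7,8,9,10} 16
  7 to go: {0,3,5,7,8,9,10} 6  {2,4,6,7,8,9,10} 21  {3,5,6,7,8,9,10} 22  {4,5,6,7,8,9,10} 31
  8 to go: {0,3,5,6,7,8,9,10} 28  {2,4,5,6,7,8,9,10} 52  {3,4,5,6,7,8,9,10} 53
  9 to go: {0,3,4,5,6,7,8,9,10} 81  {2,3,4,5,6,7,8,9,10} 105
  if 0:x drops first: 105 orders
  if 1:a drops first: 186 orders
heap linearizations: 291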